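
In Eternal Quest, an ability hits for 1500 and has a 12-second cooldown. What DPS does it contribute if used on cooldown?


DPS = damage / cooldown
= 1500 / 12
= 125.00

125.00 DPS


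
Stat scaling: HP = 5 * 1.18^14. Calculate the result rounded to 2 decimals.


value = base * growth^level
= 5 * 1.18^14
= 5 * 10.147244
= 50.74

50.74 HP


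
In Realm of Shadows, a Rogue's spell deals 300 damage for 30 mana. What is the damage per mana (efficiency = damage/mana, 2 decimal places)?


Efficiency = damage / mana
= 300 / 30
= 10.00

10.00 dmg/mana


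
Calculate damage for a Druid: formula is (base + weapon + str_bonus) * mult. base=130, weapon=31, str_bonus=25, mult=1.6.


Sum base + weapon + str = 130 + 31 + 25 = 186
Multiply by 1.6:
186 * 1.6 = 297.6

297.6 damage


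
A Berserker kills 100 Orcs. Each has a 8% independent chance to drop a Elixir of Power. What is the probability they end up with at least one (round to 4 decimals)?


P(at least one) = 1 - P(none) = 1 - (1-p)^n
p = 8/100 = 0.08
1 - p = 0.92
(1 - p)^100 = 0.92^100 = 0.000239
P(at least one) = 1 - 0.000239 = 0.9998

0.9998


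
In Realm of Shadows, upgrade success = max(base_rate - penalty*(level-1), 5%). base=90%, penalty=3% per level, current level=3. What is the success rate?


raw_rate = 90 - 3 * (3 - 1)
= 90 - 3 * 2
= 90 - 6
= 84
Apply floor: max(84, 5) = 84%

84%


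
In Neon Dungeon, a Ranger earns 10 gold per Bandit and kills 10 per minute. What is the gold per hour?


Gold per minute = 10 * 10 = 100
Gold per hour = 100 * 60 = 6000

6000 gold/hour


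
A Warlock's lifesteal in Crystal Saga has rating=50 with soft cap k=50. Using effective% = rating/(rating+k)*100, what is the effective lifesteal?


effective% = rating / (rating + k) * 100
= 50 / (50 + 50) * 100
= 50 / 100 * 100
= 0.5 * 100
= 50.00%

50.00%


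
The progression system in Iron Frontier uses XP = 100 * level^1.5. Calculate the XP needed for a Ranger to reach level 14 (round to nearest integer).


XP = 100 * level^1.5
Substitute level = 14:
XP = 100 * 14^1.5
= 100 * 52.3832
= 5238

5238 XP


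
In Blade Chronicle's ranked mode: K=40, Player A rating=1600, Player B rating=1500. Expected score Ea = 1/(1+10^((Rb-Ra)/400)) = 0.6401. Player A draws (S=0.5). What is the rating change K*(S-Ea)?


Elo update: delta = K * (S - Ea), where S = 0.5 (draws)
S - Ea = 0.5 - 0.6401 = -0.1401
Rating change = 40 * -0.1401
= -5.60

-5.60 rating points


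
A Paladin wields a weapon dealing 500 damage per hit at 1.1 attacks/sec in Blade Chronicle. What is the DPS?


DPS = damage * attack_speed
= 500 * 1.1
= 550.0

550.0 DPS


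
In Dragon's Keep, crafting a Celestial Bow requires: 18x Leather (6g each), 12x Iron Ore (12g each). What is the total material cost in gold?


Cost breakdown:
  Leather: 18 * 6 = 108
  Iron Ore: 12 * 12 = 144
Total = 108 + 144 = 252

252 gold


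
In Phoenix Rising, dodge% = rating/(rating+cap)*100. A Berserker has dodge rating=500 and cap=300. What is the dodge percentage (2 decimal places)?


dodge% = 500 / (500 + 300) * 100
= 500 / 800 * 100
= 0.625 * 100
= 62.50%

62.50%


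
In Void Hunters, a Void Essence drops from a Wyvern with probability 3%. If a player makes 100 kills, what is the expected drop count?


Expected drops = kills * (drop_rate / 100)
= 100 * (3 / 100)
= 100 * 0.03
= 3.0

3.0 drops


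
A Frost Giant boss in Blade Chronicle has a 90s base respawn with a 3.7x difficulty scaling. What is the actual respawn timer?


Respawn time = base * multiplier
= 90 * 3.7
= 333.0 seconds

333.0 seconds


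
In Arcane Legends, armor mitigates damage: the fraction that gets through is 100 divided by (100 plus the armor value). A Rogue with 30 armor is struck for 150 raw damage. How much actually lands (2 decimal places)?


actual = 150 * 100 / (100 + 30)
= 150 * 100 / 130
= 15000 / 130
= 115.38

115.38 damage


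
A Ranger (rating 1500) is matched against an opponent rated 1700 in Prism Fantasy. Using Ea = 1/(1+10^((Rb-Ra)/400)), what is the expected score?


Elo expected score: Ea = 1/(1 + 10^((Rb-Ra)/400))
Rb - Ra = 1700 - 1500 = 200
(Rb-Ra)/400 = 200/400 = 0.5
10^0.5 = 3.162278
Ea = 1/(1 + 3.162278) = 1/4.162278 = 0.2403

0.2403


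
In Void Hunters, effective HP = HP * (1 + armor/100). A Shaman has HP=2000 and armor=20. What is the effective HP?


EHP = 2000 * (1 + 20/100)
= 2000 * (1 + 0.2)
= 2000 * 1.2
= 2400.0

2400.0 EHP


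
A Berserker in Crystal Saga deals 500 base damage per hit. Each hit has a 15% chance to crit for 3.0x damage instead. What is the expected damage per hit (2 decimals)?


E[dmg] = base * (1 + crit_chance * (crit_mult - 1))
cc as decimal = 15/100 = 0.15
cm - 1 = 3.0 - 1 = 2.0
Bonus factor = 0.15 * 2.0 = 0.3
Total multiplier = 1 + 0.3 = 1.3
Expected damage = 500 * 1.3 = 650.00

650.00 damage


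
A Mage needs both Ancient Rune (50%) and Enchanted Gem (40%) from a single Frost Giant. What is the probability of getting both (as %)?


For independent events, P(both) = P(A) * P(B)
= 50% * 40%
= 2000 / 100 %
= 20.0%

20.0%


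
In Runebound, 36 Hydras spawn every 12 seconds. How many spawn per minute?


Spawns per minute = count * (60 / interval)
= 36 * (60 / 12)
= 36 * 5.0
= 180.0

180.0 per minute


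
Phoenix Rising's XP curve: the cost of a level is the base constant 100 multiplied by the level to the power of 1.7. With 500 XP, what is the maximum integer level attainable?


XP = 100 * level^1.7, so level = (XP / 100)^(1/1.7)
= (500 / 100)^(1/1.7)
= 5.0^0.5882
= 2.5773
Floor: level = 2

level 2


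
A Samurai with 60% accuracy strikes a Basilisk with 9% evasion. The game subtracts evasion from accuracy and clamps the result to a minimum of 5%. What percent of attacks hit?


accuracy - evasion = 60 - 9 = 51
Apply floor: max(51, 5) = 51
Hit chance = 51%

51%


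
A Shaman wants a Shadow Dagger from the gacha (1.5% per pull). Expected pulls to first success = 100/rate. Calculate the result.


Expected pulls for a geometric distribution = 1/p = 100 / rate%
= 100 / 1.5
= 66.67

66.67 pulls


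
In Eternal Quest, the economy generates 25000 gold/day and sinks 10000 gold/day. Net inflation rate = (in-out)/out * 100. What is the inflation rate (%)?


Net gold = 25000 - 10000 = 15000
Inflation rate = net / sunk * 100 = 15000 / 10000 * 100
= 1.5 * 100
= 150.00%

150.00%


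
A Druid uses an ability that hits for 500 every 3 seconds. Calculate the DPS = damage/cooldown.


DPS = damage / cooldown
= 500 / 3
= 166.67

166.67 DPS


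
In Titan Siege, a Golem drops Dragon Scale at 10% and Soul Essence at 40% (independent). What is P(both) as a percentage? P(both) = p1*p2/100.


For independent events, P(both) = P(A) * P(B)
= 10% * 40%
= 400 / 100 %
= 4.0%

4.0%


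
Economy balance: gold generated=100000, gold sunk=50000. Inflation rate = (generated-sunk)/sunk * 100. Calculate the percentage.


Net gold = 100000 - 50000 = 50000
Inflation rate = net / sunk * 100 = 50000 / 50000 * 100
= 1.0 * 100
= 100.00%

100.00%


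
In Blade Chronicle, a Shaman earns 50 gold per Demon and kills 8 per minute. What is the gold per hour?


Gold per minute = 50 * 8 = 400
Gold per hour = 400 * 60 = 24000

24000 gold/hour


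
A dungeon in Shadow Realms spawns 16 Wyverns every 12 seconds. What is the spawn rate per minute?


Spawns per minute = count * (60 / interval)
= 16 * (60 / 12)
= 16 * 5.0
= 80.0

80.0 per minute


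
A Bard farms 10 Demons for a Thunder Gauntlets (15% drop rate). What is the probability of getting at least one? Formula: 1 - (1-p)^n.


P(at least one) = 1 - P(none) = 1 - (1-p)^n
p = 15/100 = 0.15
1 - p = 0.85
(1 - p)^10 = 0.85^10 = 0.196874
P(at least one) = 1 - 0.196874 = 0.8031

0.8031


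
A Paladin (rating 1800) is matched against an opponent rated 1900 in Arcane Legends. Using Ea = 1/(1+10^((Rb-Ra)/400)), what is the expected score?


Elo expected score: Ea = 1/(1 + 10^((Rb-Ra)/400))
Rb - Ra = 1900 - 1800 = 100
(Rb-Ra)/400 = 100/400 = 0.25
10^0.25 = 1.778279
Ea = 1/(1 + 1.778279) = 1/2.778279 = 0.3599

0.3599


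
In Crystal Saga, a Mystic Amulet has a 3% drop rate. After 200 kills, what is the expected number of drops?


Expected drops = kills * (drop_rate / 100)
= 200 * (3 / 100)
= 200 * 0.03
= 6.0

6.0 drops


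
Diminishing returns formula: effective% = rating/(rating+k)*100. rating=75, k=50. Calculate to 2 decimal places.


effective% = rating / (rating + k) * 100
= 75 / (75 + 50) * 100
= 75 / 125 * 100
= 0.6 * 100
= 60.00%

60.00%


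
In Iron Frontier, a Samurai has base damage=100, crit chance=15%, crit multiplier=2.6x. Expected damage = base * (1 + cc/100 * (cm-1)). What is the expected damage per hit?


E[dmg] = base * (1 + crit_chance * (crit_mult - 1))
cc as decimal = 15/100 = 0.15
cm - 1 = 2.6 - 1 = 1.6
Bonus factor = 0.15 * 1.6 = 0.24
Total multiplier = 1 + 0.24 = 1.24
Expected damage = 100 * 1.24 = 124.00

124.00 damage


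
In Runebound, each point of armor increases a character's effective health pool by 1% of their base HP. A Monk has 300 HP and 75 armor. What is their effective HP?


EHP = 300 * (1 + 75/100)
= 300 * (1 + 0.75)
= 300 * 1.75
= 525.0

525.0 EHP


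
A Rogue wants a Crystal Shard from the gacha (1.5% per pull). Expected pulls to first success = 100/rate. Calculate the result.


Expected pulls for a geometric distribution = 1/p = 100 / rate%
= 100 / 1.5
= 66.67

66.67 pulls


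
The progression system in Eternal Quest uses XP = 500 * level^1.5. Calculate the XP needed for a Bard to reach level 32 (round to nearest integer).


XP = 500 * level^1.5
Substitute level = 32:
XP = 500 * 32^1.5
= 500 * 181.0193
= 90510

90510 XP


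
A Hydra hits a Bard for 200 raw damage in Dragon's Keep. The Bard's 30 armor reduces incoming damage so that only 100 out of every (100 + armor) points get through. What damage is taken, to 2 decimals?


actual = 200 * 100 / (100 + 30)
= 200 * 100 / 130
= 20000 / 130
= 153.85

153.85 damage


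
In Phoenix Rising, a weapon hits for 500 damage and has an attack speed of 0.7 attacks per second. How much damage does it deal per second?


DPS = damage * attack_speed
= 500 * 0.7
= 350.0

350.0 DPS


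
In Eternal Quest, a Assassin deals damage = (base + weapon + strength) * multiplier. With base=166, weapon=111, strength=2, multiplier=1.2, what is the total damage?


Sum base + weapon + str = 166 + 111 + 2 = 279
Multiply by 1.2:
279 * 1.2 = 334.8

334.8 damage


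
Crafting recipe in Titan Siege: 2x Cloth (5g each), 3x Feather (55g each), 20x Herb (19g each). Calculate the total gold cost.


Cost breakdown:
  Cloth: 2 * 5 = 10
  Feather: 3 * 55 = 165
  Herb: 20 * 19 = 380
Total = 10 + 165 + 380 = 555

555 gold


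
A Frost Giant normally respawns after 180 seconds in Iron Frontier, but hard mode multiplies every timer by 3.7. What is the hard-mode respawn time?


Respawn time = base * multiplier
= 180 * 3.7
= 666.0 seconds

666.0 seconds


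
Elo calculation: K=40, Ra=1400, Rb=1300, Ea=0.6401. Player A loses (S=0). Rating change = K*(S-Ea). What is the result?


Elo update: delta = K * (S - Ea), where S = 0 (loses)
S - Ea = 0 - 0.6401 = -0.6401
Rating change = 40 * -0.6401
= -25.60

-25.60 rating points


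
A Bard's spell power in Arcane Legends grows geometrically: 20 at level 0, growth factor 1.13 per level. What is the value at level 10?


value = base * growth^level
= 20 * 1.13^10
= 20 * 3.394567
= 67.89

67.89 spell power


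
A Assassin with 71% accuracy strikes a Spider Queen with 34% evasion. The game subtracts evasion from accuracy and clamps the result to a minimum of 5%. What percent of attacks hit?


accuracy - evasion = 71 - 34 = 37
Apply floor: max(37, 5) = 37
Hit chance = 37%

37%


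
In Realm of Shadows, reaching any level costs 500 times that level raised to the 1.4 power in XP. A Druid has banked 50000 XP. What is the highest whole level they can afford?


XP = 500 * level^1.4, so level = (XP / 500)^(1/1.4)
= (50000 / 500)^(1/1.4)
= 100.0^0.7143
= 26.827
Floor: level = 26

level 26


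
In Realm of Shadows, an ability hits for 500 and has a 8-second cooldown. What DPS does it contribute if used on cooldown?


DPS = damage / cooldown
= 500 / 8
= 62.50

62.50 DPS


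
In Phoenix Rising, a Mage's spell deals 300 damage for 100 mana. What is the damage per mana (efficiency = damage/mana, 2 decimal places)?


Efficiency = damage / mana
= 300 / 100
= 3.00

3.00 dmg/mana


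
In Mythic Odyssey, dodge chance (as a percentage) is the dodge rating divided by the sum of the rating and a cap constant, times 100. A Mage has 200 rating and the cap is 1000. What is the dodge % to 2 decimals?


dodge% = 200 / (200 + 1000) * 100
= 200 / 1200 * 100
= 0.166667 * 100
= 16.67%

16.67%


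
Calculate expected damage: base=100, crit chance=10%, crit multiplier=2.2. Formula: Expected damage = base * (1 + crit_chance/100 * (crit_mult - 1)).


E[dmg] = base * (1 + crit_chance * (crit_mult - 1))
cc as decimal = 10/100 = 0.1
cm - 1 = 2.2 - 1 = 1.2
Bonus factor = 0.1 * 1.2 = 0.12
Total multiplier = 1 + 0.12 = 1.12
Expected damage = 100 * 1.12 = 112.00

112.00 damage


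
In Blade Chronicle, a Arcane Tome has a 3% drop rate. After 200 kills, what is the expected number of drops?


Expected drops = kills * (drop_rate / 100)
= 200 * (3 / 100)
= 200 * 0.03
= 6.0

6.0 drops


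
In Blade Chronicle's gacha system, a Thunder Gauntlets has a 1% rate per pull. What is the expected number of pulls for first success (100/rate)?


Expected pulls for a geometric distribution = 1/p = 100 / rate%
= 100 / 1
= 100.0

100.0 pulls


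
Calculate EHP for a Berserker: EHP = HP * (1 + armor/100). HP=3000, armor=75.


EHP = 3000 * (1 + 75/100)
= 3000 * (1 + 0.75)
= 3000 * 1.75
= 5250.0

5250.0 EHP


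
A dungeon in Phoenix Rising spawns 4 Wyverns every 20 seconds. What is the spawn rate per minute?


Spawns per minute = count * (60 / interval)
= 4 * (60 / 20)
= 4 * 3.0
= 12.0

12.0 per minute


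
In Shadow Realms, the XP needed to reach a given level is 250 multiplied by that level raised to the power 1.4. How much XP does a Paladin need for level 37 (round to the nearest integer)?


XP = 250 * level^1.4
Substitute level = 37:
XP = 250 * 37^1.4
= 250 * 156.8492
= 39212

39212 XP


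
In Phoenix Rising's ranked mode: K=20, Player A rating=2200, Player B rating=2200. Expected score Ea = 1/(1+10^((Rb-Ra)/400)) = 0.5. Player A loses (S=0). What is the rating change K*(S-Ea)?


Elo update: delta = K * (S - Ea), where S = 0 (loses)
S - Ea = 0 - 0.5 = -0.5
Rating change = 20 * -0.5
= -10.00

-10.00 rating points


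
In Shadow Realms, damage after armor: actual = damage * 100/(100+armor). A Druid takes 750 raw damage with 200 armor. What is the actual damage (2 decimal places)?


actual = 750 * 100 / (100 + 200)
= 750 * 100 / 300
= 75000 / 300
= 250.00

250.00 damage


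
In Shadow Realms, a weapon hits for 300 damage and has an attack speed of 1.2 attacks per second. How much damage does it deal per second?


DPS = damage * attack_speed
= 300 * 1.2
= 360.0

360.0 DPS


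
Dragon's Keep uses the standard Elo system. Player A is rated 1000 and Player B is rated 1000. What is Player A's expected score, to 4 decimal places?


Elo expected score: Ea = 1/(1 + 10^((Rb-Ra)/400))
Rb - Ra = 1000 - 1000 = 0
(Rb-Ra)/400 = 0/400 = 0.0
10^0.0 = 1.0
Ea = 1/(1 + 1.0) = 1/2.0 = 0.5000

0.5000


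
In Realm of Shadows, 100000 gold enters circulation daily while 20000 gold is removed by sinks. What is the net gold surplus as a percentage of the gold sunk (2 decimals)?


Net gold = 100000 - 20000 = 80000
Inflation rate = net / sunk * 100 = 80000 / 20000 * 100
= 4.0 * 100
= 400.00%

400.00%


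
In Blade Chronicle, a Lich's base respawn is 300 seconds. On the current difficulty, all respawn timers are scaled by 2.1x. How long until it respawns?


Respawn time = base * multiplier
= 300 * 2.1
= 630.0 seconds

630.0 seconds


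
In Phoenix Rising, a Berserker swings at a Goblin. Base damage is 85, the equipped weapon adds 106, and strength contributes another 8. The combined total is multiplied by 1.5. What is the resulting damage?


Sum base + weapon + str = 85 + 106 + 8 = 199
Multiply by 1.5:
199 * 1.5 = 298.5

298.5 damage


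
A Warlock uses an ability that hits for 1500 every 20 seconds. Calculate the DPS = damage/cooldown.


DPS = damage / cooldown
= 1500 / 20
= 75.00

75.00 DPS


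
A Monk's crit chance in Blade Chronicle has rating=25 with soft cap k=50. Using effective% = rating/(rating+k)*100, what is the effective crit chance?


effective% = rating / (rating + k) * 100
= 25 / (25 + 50) * 100
= 25 / 75 * 100
= 0.333333 * 100
= 33.33%

33.33%


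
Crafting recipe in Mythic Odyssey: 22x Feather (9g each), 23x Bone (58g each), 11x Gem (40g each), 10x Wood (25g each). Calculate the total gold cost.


Cost breakdown:
  Feather: 22 * 9 = 198
  Bone: 23 * 58 = 1334
  Gem: 11 * 40 = 440
  Wood: 10 * 25 = 250
Total = 198 + 1334 + 440 + 250 = 2222

2222 gold


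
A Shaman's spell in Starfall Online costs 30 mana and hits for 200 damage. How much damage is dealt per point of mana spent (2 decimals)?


Efficiency = damage / mana
= 200 / 30
= 6.67

6.67 dmg/mana


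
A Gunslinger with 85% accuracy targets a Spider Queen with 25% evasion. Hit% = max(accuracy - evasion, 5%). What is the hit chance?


accuracy - evasion = 85 - 25 = 60
Apply floor: max(60, 5) = 60
Hit chance = 60%

60%


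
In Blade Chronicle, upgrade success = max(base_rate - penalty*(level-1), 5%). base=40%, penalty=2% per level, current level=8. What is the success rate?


raw_rate = 40 - 2 * (8 - 1)
= 40 - 2 * 7
= 40 - 14
= 26
Apply floor: max(26, 5) = 26%

26%


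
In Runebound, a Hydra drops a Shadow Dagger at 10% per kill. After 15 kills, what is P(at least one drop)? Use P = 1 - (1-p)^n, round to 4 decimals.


P(at least one) = 1 - P(none) = 1 - (1-p)^n
p = 10/100 = 0.1
1 - p = 0.9
(1 - p)^15 = 0.9^15 = 0.205891
P(at least one) = 1 - 0.205891 = 0.7941

0.7941


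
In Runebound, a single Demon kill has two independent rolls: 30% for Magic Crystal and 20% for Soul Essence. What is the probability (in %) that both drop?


For independent events, P(both) = P(A) * P(B)
= 30% * 20%
= 600 / 100 %
= 6.0%

6.0%


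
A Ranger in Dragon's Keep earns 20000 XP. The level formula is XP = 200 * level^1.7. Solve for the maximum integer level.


XP = 200 * level^1.7, so level = (XP / 200)^(1/1.7)
= (20000 / 200)^(1/1.7)
= 100.0^0.5882
= 15.0131
Floor: level = 15

level 15


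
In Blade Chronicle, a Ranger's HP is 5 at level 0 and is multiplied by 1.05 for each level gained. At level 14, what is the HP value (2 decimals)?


value = base * growth^level
= 5 * 1.05^14
= 5 * 1.979932
= 9.90

9.90 HP


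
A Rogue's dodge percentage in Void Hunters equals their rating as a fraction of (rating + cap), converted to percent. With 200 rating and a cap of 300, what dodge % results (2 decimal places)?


dodge% = 200 / (200 + 300) * 100
= 200 / 500 * 100
= 0.4 * 100
= 40.00%

40.00%


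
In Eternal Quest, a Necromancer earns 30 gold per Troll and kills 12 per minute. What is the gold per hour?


Gold per minute = 30 * 12 = 360
Gold per hour = 360 * 60 = 21600

21600 gold/hour


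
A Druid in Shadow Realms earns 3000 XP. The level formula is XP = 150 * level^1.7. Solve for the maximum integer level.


XP = 150 * level^1.7, so level = (XP / 150)^(1/1.7)
= (3000 / 150)^(1/1.7)
= 20.0^0.5882
= 5.8252
Floor: level = 5

level 5


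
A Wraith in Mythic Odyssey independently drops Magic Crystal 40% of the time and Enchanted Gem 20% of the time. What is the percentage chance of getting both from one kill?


For independent events, P(both) = P(A) * P(B)
= 40% * 20%
= 800 / 100 %
= 8.0%

8.0%


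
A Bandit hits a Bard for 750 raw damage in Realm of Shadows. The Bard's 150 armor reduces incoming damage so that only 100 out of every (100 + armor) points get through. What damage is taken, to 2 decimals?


actual = 750 * 100 / (100 + 150)
= 750 * 100 / 250
= 75000 / 250
= 300.00

300.00 damage


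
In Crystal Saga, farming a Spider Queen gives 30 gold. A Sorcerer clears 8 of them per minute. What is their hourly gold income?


Gold per minute = 30 * 8 = 240
Gold per hour = 240 * 60 = 14400

14400 gold/hour


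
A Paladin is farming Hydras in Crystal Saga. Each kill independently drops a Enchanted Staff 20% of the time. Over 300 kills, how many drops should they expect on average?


Expected drops = kills * (drop_rate / 100)
= 300 * (20 / 100)
= 300 * 0.2
= 60.0

60.0 drops


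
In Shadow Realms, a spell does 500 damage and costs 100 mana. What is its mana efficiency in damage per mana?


Efficiency = damage / mana
= 500 / 100
= 5.00

5.00 dmg/mana


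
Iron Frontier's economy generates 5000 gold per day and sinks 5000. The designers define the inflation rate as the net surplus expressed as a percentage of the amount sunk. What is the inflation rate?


Net gold = 5000 - 5000 = 0
Inflation rate = net / sunk * 100 = 0 / 5000 * 100
= 0.0 * 100
= 0.00%

0.00%


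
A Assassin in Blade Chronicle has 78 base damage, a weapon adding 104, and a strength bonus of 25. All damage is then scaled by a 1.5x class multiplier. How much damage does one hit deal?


Sum base + weapon + str = 78 + 104 + 25 = 207
Multiply by 1.5:
207 * 1.5 = 310.5

310.5 damage


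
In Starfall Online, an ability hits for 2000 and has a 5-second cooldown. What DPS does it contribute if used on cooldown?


DPS = damage / cooldown
= 2000 / 5
= 400.00

400.00 DPS


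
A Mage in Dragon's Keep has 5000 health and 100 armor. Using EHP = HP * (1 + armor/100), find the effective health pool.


EHP = 5000 * (1 + 100/100)
= 5000 * (1 + 1.0)
= 5000 * 2.0
= 10000.0

10000.0 EHP


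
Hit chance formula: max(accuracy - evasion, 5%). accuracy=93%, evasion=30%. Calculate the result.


accuracy - evasion = 93 - 30 = 63
Apply floor: max(63, 5) = 63
Hit chance = 63%

63%


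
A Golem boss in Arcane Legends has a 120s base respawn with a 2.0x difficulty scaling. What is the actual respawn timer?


Respawn time = base * multiplier
= 120 * 2.0
= 240.0 seconds

240.0 seconds


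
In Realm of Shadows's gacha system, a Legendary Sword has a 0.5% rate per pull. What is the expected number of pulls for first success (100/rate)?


Expected pulls for a geometric distribution = 1/p = 100 / rate%
= 100 / 0.5
= 200.0

200.0 pulls


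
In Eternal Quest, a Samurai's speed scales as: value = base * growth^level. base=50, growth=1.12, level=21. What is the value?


value = base * growth^level
= 50 * 1.12^21
= 50 * 10.803848
= 540.19

540.19 speed


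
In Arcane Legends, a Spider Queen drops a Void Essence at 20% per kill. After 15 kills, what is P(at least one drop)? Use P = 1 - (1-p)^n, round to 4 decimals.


P(at least one) = 1 - P(none) = 1 - (1-p)^n
p = 20/100 = 0.2
1 - p = 0.8
(1 - p)^15 = 0.8^15 = 0.035184
P(at least one) = 1 - 0.035184 = 0.9648

0.9648


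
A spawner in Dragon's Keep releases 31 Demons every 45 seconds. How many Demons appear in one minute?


Spawns per minute = count * (60 / interval)
= 31 * (60 / 45)
= 31 * 1.3333
= 41.33

41.33 per minute


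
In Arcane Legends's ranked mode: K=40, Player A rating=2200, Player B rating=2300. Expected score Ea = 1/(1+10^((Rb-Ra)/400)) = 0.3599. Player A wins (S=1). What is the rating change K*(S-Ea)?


Elo update: delta = K * (S - Ea), where S = 1 (wins)
S - Ea = 1 - 0.3599 = 0.6401
Rating change = 40 * 0.6401
= 25.60

25.60 rating points


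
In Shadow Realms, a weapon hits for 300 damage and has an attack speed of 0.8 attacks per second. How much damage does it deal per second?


DPS = damage * attack_speed
= 300 * 0.8
= 240.0

240.0 DPS


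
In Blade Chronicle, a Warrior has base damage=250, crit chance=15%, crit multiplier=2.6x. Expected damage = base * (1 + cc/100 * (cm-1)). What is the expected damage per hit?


E[dmg] = base * (1 + crit_chance * (crit_mult - 1))
cc as decimal = 15/100 = 0.15
cm - 1 = 2.6 - 1 = 1.6
Bonus factor = 0.15 * 1.6 = 0.24
Total multiplier = 1 + 0.24 = 1.24
Expected damage = 250 * 1.24 = 310.00

310.00 damage


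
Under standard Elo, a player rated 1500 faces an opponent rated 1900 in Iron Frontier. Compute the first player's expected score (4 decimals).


Elo expected score: Ea = 1/(1 + 10^((Rb-Ra)/400))
Rb - Ra = 1900 - 1500 = 400
(Rb-Ra)/400 = 400/400 = 1.0
10^1.0 = 10.0
Ea = 1/(1 + 10.0) = 1/11.0 = 0.0909

0.0909


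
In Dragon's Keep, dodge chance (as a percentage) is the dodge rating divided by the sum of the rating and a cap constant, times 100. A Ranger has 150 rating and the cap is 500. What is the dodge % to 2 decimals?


dodge% = 150 / (150 + 500) * 100
= 150 / 650 * 100
= 0.230769 * 100
= 23.08%

23.08%


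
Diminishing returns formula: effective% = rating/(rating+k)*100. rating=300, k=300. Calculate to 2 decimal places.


effective% = rating / (rating + k) * 100
= 300 / (300 + 300) * 100
= 300 / 600 * 100
= 0.5 * 100
= 50.00%

50.00%


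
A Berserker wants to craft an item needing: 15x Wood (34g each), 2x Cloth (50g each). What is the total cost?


Cost breakdown:
  Wood: 15 * 34 = 510
  Cloth: 2 * 50 = 100
Total = 510 + 100 = 610

610 gold


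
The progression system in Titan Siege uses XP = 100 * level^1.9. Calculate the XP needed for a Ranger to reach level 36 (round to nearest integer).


XP = 100 * level^1.9
Substitute level = 36:
XP = 100 * 36^1.9
= 100 * 905.6799
= 90568

90568 XP


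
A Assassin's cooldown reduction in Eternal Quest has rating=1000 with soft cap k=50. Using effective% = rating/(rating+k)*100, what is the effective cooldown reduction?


effective% = rating / (rating + k) * 100
= 1000 / (1000 + 50) * 100
= 1000 / 1050 * 100
= 0.952381 * 100
= 95.24%

95.24%


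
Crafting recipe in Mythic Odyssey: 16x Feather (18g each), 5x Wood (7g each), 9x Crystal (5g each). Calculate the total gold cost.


Cost breakdown:
  Feather: 16 * 18 = 288
  Wood: 5 * 7 = 35
  Crystal: 9 * 5 = 45
Total = 288 + 35 + 45 = 368

368 gold


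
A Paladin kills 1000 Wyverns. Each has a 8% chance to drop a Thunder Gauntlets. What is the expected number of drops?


Expected drops = kills * (drop_rate / 100)
= 1000 * (8 / 100)
= 1000 * 0.08
= 80.0

80.0 drops


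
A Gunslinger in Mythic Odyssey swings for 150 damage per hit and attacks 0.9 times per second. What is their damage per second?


DPS = damage * attack_speed
= 150 * 0.9
= 135.0

135.0 DPS


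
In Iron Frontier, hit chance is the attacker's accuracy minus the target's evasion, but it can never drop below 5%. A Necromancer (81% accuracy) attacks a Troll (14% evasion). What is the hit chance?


accuracy - evasion = 81 - 14 = 67
Apply floor: max(67, 5) = 67
Hit chance = 67%

67%


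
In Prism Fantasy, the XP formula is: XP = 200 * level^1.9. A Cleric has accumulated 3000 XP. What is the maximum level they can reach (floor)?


XP = 200 * level^1.9, so level = (XP / 200)^(1/1.9)
= (3000 / 200)^(1/1.9)
= 15.0^0.5263
= 4.1591
Floor: level = 4

level 4


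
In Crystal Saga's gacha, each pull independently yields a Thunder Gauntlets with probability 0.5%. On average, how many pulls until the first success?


Expected pulls for a geometric distribution = 1/p = 100 / rate%
= 100 / 0.5
= 200.0

200.0 pulls


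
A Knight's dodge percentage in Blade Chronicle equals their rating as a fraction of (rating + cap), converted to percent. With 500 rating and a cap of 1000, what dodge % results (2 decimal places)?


dodge% = 500 / (500 + 1000) * 100
= 500 / 1500 * 100
= 0.333333 * 100
= 33.33%

33.33%


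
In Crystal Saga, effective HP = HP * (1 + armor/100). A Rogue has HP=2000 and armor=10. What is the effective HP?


EHP = 2000 * (1 + 10/100)
= 2000 * (1 + 0.1)
= 2000 * 1.1
= 2200.0

2200.0 EHP


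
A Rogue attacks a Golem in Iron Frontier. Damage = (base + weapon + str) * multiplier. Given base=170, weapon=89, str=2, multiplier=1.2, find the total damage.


Sum base + weapon + str = 170 + 89 + 2 = 261
Multiply by 1.2:
261 * 1.2 = 313.2

313.2 damage


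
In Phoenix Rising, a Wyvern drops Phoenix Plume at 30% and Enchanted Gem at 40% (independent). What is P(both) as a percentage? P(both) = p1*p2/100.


For independent events, P(both) = P(A) * P(B)
= 30% * 40%
= 1200 / 100 %
= 12.0%

12.0%


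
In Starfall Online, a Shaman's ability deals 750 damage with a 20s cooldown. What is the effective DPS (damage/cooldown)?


DPS = damage / cooldown
= 750 / 20
= 37.50

37.50 DPS


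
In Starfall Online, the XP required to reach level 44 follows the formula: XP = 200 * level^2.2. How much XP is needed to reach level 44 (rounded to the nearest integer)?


XP = 200 * level^2.2
Substitute level = 44:
XP = 200 * 44^2.2
= 200 * 4126.6334
= 825327

825327 XP


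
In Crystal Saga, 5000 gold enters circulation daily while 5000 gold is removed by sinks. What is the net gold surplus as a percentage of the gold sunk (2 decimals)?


Net gold = 5000 - 5000 = 0
Inflation rate = net / sunk * 100 = 0 / 5000 * 100
= 0.0 * 100
= 0.00%

0.00%


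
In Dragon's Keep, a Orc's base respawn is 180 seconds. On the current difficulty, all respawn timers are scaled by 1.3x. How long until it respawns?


Respawn time = base * multiplier
= 180 * 1.3
= 234.0 seconds

234.0 seconds


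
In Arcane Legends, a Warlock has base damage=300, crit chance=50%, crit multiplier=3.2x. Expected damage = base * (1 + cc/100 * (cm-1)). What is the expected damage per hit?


E[dmg] = base * (1 + crit_chance * (crit_mult - 1))
cc as decimal = 50/100 = 0.5
cm - 1 = 3.2 - 1 = 2.2
Bonus factor = 0.5 * 2.2 = 1.1
Total multiplier = 1 + 1.1 = 2.1
Expected damage = 300 * 2.1 = 630.00

630.00 damage


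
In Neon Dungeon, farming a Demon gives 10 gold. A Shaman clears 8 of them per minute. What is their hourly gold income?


Gold per minute = 10 * 8 = 80
Gold per hour = 80 * 60 = 4800

4800 gold/hour


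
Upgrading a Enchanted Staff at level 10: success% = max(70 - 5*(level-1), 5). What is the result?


raw_rate = 70 - 5 * (10 - 1)
= 70 - 5 * 9
= 70 - 45
= 25
Apply floor: max(25, 5) = 25%

25%


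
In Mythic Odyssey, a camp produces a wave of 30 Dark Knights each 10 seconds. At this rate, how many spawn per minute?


Spawns per minute = count * (60 / interval)
= 30 * (60 / 10)
= 30 * 6.0
= 180.0

180.0 per minute


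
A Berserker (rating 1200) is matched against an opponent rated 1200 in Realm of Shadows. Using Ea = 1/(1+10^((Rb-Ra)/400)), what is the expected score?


Elo expected score: Ea = 1/(1 + 10^((Rb-Ra)/400))
Rb - Ra = 1200 - 1200 = 0
(Rb-Ra)/400 = 0/400 = 0.0
10^0.0 = 1.0
Ea = 1/(1 + 1.0) = 1/2.0 = 0.5000

0.5000


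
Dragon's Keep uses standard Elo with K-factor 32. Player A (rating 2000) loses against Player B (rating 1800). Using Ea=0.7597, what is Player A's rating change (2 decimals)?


Elo update: delta = K * (S - Ea), where S = 0 (loses)
S - Ea = 0 - 0.7597 = -0.7597
Rating change = 32 * -0.7597
= -24.31

-24.31 rating points


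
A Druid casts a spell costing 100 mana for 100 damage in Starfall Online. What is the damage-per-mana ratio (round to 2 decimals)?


Efficiency = damage / mana
= 100 / 100
= 1.00

1.00 dmg/mana


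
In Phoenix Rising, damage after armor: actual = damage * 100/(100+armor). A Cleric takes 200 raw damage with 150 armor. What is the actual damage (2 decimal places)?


actual = 200 * 100 / (100 + 150)
= 200 * 100 / 250
= 20000 / 250
= 80.00

80.00 damage


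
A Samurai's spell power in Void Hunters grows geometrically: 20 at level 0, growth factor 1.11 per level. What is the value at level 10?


value = base * growth^level
= 20 * 1.11^10
= 20 * 2.839421
= 56.79

56.79 spell power


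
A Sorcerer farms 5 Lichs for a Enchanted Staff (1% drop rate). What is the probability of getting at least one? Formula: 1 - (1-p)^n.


P(at least one) = 1 - P(none) = 1 - (1-p)^n
p = 1/100 = 0.01
1 - p = 0.99
(1 - p)^5 = 0.99^5 = 0.950990
P(at least one) = 1 - 0.950990 = 0.0490

0.0490


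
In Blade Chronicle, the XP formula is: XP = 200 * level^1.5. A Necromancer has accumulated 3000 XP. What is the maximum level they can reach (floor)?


XP = 200 * level^1.5, so level = (XP / 200)^(1/1.5)
= (3000 / 200)^(1/1.5)
= 15.0^0.6667
= 6.0822
Floor: level = 6

level 6


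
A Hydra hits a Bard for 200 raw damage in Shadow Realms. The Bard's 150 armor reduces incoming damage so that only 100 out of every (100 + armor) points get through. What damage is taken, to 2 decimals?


actual = 200 * 100 / (100 + 150)
= 200 * 100 / 250
= 20000 / 250
= 80.00

80.00 damage


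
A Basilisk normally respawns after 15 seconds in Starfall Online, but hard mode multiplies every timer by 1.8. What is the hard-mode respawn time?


Respawn time = base * multiplier
= 15 * 1.8
= 27.0 seconds

27.0 seconds


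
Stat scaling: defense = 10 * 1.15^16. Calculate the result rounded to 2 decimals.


value = base * growth^level
= 10 * 1.15^16
= 10 * 9.357621
= 93.58

93.58 defense


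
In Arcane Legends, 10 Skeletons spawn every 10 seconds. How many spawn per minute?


Spawns per minute = count * (60 / interval)
= 10 * (60 / 10)
= 10 * 6.0
= 60.0

60.0 per minute


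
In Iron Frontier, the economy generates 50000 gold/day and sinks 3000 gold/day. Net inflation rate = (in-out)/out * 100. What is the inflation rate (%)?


Net gold = 50000 - 3000 = 47000
Inflation rate = net / sunk * 100 = 47000 / 3000 * 100
= 15.666667 * 100
= 1566.67%

1566.67%


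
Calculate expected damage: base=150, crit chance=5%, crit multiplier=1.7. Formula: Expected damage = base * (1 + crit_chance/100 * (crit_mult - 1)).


E[dmg] = base * (1 + crit_chance * (crit_mult - 1))
cc as decimal = 5/100 = 0.05
cm - 1 = 1.7 - 1 = 0.7
Bonus factor = 0.05 * 0.7 = 0.035
Total multiplier = 1 + 0.035 = 1.035
Expected damage = 150 * 1.035 = 155.25

155.25 damage


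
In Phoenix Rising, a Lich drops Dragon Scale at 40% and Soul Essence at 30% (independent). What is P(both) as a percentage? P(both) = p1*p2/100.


For independent events, P(both) = P(A) * P(B)
= 40% * 30%
= 1200 / 100 %
= 12.0%

12.0%


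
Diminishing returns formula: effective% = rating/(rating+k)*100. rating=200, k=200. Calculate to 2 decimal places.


effective% = rating / (rating + k) * 100
= 200 / (200 + 200) * 100
= 200 / 400 * 100
= 0.5 * 100
= 50.00%

50.00%


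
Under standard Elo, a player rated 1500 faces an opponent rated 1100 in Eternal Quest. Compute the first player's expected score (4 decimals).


Elo expected score: Ea = 1/(1 + 10^((Rb-Ra)/400))
Rb - Ra = 1100 - 1500 = -400
(Rb-Ra)/400 = -400/400 = -1.0
10^-1.0 = 0.1
Ea = 1/(1 + 0.1) = 1/1.1 = 0.9091

0.9091


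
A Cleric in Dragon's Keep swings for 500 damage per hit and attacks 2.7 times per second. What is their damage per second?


DPS = damage * attack_speed
= 500 * 2.7
= 1350.0

1350.0 DPS


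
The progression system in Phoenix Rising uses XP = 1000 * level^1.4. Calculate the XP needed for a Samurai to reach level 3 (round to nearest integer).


XP = 1000 * level^1.4
Substitute level = 3:
XP = 1000 * 3^1.4
= 1000 * 4.6555
= 4656

4656 XP


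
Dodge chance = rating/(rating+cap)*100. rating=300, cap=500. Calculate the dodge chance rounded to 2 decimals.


dodge% = 300 / (300 + 500) * 100
= 300 / 800 * 100
= 0.375 * 100
= 37.50%

37.50%


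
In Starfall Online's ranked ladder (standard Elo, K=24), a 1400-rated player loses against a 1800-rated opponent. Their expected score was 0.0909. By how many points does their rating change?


Elo update: delta = K * (S - Ea), where S = 0 (loses)
S - Ea = 0 - 0.0909 = -0.0909
Rating change = 24 * -0.0909
= -2.18

-2.18 rating points


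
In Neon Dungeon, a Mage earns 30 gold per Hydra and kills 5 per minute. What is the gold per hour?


Gold per minute = 30 * 5 = 150
Gold per hour = 150 * 60 = 9000

9000 gold/hour


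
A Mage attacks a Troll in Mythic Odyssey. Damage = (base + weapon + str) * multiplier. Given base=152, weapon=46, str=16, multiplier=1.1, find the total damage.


Sum base + weapon + str = 152 + 46 + 16 = 214
Multiply by 1.1:
214 * 1.1 = 235.4

235.4 damage


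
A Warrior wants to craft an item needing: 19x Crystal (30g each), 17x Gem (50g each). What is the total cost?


Cost breakdown:
  Crystal: 19 * 30 = 570
  Gem: 17 * 50 = 850
Total = 570 + 850 = 1420

1420 gold


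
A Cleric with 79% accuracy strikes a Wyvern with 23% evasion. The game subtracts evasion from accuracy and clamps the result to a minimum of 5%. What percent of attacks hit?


accuracy - evasion = 79 - 23 = 56
Apply floor: max(56, 5) = 56
Hit chance = 56%

56%


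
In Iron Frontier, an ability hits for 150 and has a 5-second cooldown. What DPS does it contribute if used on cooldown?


DPS = damage / cooldown
= 150 / 5
= 30.00

30.00 DPS


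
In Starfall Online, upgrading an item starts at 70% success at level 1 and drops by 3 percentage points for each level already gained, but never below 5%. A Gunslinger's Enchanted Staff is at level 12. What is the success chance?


raw_rate = 70 - 3 * (12 - 1)
= 70 - 3 * 11
= 70 - 33
= 37
Apply floor: max(37, 5) = 37%

37%


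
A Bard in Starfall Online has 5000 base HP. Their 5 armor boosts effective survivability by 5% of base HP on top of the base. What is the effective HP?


EHP = 5000 * (1 + 5/100)
= 5000 * (1 + 0.05)
= 5000 * 1.05
= 5250.0

5250.0 EHP


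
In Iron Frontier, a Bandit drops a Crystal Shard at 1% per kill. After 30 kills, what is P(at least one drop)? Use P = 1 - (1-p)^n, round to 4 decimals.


P(at least one) = 1 - P(none) = 1 - (1-p)^n
p = 1/100 = 0.01
1 - p = 0.99
(1 - p)^30 = 0.99^30 = 0.739700
P(at least one) = 1 - 0.739700 = 0.2603

0.2603


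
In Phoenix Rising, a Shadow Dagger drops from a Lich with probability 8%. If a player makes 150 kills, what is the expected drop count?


Expected drops = kills * (drop_rate / 100)
= 150 * (8 / 100)
= 150 * 0.08
= 12.0

12.0 drops


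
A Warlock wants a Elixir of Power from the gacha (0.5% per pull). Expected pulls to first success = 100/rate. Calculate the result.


Expected pulls for a geometric distribution = 1/p = 100 / rate%
= 100 / 0.5
= 200.0

200.0 pulls


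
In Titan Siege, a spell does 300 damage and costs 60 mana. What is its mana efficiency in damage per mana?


Efficiency = damage / mana
= 300 / 60
= 5.00

5.00 dmg/mana


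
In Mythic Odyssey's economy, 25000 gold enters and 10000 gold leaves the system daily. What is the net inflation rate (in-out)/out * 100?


Net gold = 25000 - 10000 = 15000
Inflation rate = net / sunk * 100 = 15000 / 10000 * 100
= 1.5 * 100
= 150.00%

150.00%


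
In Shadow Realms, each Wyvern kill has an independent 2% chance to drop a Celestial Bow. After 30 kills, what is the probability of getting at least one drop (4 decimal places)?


P(at least one) = 1 - P(none) = 1 - (1-p)^n
p = 2/100 = 0.02
1 - p = 0.98
(1 - p)^30 = 0.98^30 = 0.545484
P(at least one) = 1 - 0.545484 = 0.4545

0.4545


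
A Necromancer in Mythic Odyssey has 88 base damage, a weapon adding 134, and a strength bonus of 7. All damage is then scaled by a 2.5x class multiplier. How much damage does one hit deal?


Sum base + weapon + str = 88 + 134 + 7 = 229
Multiply by 2.5:
229 * 2.5 = 572.5

572.5 damage


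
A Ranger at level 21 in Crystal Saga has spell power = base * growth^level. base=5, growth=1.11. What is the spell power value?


value = base * growth^level
= 5 * 1.11^21
= 5 * 8.949166
= 44.75

44.75 spell power


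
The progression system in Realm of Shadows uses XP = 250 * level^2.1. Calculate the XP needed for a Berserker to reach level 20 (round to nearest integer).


XP = 250 * level^2.1
Substitute level = 20:
XP = 250 * 20^2.1
= 250 * 539.7131
= 134928

134928 XP
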